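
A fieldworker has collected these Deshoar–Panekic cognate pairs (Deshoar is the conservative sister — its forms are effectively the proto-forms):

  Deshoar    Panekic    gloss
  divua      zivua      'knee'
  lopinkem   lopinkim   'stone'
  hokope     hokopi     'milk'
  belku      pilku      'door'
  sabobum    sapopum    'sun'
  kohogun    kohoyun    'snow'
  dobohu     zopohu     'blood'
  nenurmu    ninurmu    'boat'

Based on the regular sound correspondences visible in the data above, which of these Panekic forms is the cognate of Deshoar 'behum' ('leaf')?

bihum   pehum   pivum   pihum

pihum

belku ~ pilku — Deshoar b corresponds to Panekic p word-initially before a front vowel.
belku ~ pilku — Deshoar e corresponds to Panekic i after a consonant, before a consonant other than r, m, n, p, b, f, v.
Applying these to Deshoar 'behum':
  behum → pehum   (b→p word-initially before a front vowel)
  pehum → pihum   (e→i after a consonant, before a consonant other than r, m, n, p, b, f, v)
So the Panekic cognate is 'pihum'.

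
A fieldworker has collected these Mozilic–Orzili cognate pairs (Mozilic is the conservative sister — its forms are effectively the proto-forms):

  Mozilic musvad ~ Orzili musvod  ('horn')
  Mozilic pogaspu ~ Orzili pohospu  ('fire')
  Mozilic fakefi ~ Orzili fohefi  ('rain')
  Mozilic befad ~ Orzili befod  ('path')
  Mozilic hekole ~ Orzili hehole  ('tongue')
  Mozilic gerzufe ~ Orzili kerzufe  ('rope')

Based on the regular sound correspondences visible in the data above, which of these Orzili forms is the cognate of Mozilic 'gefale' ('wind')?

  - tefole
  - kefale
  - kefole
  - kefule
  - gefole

gerzufe ~ kerzufe — Mozilic g corresponds to Orzili k word-initially before a front vowel.
musvad ~ musvod, pogaspu ~ pohospu — Mozilic a corresponds to Orzili o after a consonant, before a consonant other than r, m, n, p, b, f, v.
Applying these to Mozilic 'gefale':
  gefale → kefale   (g→k word-initially before a front vowel)
  kefale → kefole   (a→o after a consonant, before a consonant other than r, m, n, p, b, f, v)
So the Orzili cognate is 'kefole'.

kefole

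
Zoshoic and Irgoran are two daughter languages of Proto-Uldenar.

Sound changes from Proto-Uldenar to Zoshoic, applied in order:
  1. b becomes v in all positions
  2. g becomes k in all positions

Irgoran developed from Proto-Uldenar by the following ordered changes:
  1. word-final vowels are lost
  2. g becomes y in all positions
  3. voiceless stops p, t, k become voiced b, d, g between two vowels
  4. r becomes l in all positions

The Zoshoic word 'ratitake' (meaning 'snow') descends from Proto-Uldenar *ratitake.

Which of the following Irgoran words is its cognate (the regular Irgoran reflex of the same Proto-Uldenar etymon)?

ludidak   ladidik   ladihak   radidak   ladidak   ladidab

ladidak

Irgoran: *ratitake > ratitak > radidak > ladidak  (by apocope, intervocalic voicing, unconditioned shift)
The other candidates each miss or misapply at least one Irgoran change.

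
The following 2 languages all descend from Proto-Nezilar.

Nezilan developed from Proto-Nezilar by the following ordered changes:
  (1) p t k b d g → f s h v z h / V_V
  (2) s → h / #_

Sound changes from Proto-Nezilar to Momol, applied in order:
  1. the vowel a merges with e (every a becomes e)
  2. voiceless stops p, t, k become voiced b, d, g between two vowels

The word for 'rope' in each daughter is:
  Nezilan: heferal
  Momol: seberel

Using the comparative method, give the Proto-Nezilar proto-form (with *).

*seperal

Position 6: Nezilan has a, Momol has e. Nezilan preserves a here (none of its changes turn any other segment into a), so the proto-segment is *a.
Position 1: Nezilan has h, Momol has s. Momol preserves s here (none of its changes turn any other segment into s), so the proto-segment is *s.
Continuing position by position gives *seperal; check it forward:
Nezilan: start from *seperal.
  rule 1 (intervocalic lenition): seperal → seferal
  rule 2 (debuccalisation): seferal → heferal
  ⇒ Nezilan heferal
Momol: start from *seperal.
  rule 1 (vowel merger): seperal → seperel
  rule 2 (intervocalic voicing): seperel → seberel
  ⇒ Momol seberel
Only *seperal yields all of Nezilan heferal, Momol seberel.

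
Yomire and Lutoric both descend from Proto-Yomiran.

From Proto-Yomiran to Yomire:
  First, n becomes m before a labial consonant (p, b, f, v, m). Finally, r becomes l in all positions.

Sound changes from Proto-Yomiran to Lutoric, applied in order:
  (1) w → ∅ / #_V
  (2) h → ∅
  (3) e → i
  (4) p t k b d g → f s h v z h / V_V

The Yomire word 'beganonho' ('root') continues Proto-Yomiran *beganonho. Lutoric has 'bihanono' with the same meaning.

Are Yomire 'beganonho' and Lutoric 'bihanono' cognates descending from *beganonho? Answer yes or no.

Derive the expected Lutoric reflex of *beganonho:
Lutoric: *beganonho
  beganonho (rule 1 does not apply)
  beganonho → beganono   [h-loss]
  beganono → biganono   [vowel merger]
  biganono → bihanono   [intervocalic lenition]
  giving Lutoric bihanono.
Lutoric 'bihanono' matches the regular reflex exactly, so the pair is cognate.

yes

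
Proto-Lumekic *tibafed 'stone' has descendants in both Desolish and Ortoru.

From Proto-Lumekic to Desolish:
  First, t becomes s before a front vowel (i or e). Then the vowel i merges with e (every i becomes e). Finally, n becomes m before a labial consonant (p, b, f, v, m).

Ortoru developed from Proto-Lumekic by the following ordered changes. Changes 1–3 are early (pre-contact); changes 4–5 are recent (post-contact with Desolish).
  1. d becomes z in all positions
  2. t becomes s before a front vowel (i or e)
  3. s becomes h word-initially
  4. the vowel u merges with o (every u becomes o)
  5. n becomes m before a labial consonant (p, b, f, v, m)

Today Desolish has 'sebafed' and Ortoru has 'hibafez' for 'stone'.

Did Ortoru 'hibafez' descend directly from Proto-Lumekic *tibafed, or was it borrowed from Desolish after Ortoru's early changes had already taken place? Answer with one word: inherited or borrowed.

If inherited, *tibafed would pass through all of Ortoru's changes:
Ortoru: *tibafed > tibafez > sibafez > hibafez  (by unconditioned shift, palatalisation, debuccalisation)
If borrowed from Desolish 'sebafed' after the early changes, it would undergo only the recent ones:
  rule 4 (vowel merger): no change (sebafed)
  rule 5 (nasal place assimilation): no change (sebafed)
  ⇒ as a loan: sebafed
Ortoru 'hibafez' matches the inherited outcome exactly, so it is an inherited cognate, not a loan.

inherited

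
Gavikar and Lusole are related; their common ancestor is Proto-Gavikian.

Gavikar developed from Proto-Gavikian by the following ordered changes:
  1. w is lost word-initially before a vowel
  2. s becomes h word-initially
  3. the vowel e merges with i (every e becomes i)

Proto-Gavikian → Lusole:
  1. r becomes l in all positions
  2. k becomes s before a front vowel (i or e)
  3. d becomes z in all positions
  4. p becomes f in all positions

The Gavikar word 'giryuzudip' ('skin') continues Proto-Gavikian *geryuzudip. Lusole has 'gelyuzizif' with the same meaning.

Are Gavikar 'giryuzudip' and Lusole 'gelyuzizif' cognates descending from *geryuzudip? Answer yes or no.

no

Derive the expected Lusole reflex of *geryuzudip:
Lusole: start from *geryuzudip.
  rule 1 (unconditioned shift): geryuzudip → gelyuzudip
  rule 2: no change — gelyuzudip
  rule 3 (unconditioned shift): gelyuzudip → gelyuzuzip
  rule 4 (unconditioned shift): gelyuzuzip → gelyuzuzif
  ⇒ Lusole gelyuzuzif
The regular Lusole reflex would be 'gelyuzuzif', but the attested form is 'gelyuzizif'. The correspondence is irregular, so they are not cognates (the Lusole form has a different source).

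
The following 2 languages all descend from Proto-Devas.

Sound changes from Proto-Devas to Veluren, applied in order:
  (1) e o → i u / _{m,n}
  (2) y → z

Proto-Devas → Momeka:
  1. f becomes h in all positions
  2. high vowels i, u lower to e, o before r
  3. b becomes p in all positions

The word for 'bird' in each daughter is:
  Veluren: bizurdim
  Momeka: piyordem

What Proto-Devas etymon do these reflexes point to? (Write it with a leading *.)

*biyurdem

Position 1: Veluren has b, Momeka has p. Veluren preserves b here (none of its changes turn any other segment into b), so the proto-segment is *b.
Position 7: Veluren has i, Momeka has e. Taking the neighbouring segments as reconstructed: Veluren i could go back to *e or *i; Momeka e can only go back to *e — the one source consistent with every daughter is *e.
This points to *biyurdem. Verify forward in each daughter:
Veluren: *biyurdem > biyurdim > bizurdim  (by pre-nasal raising, unconditioned shift)
Momeka: *biyurdem > biyordem > piyordem  (by pre-rhotic lowering, unconditioned shift)
No other proto-form is consistent with every reflex, so the reconstruction is *biyurdem.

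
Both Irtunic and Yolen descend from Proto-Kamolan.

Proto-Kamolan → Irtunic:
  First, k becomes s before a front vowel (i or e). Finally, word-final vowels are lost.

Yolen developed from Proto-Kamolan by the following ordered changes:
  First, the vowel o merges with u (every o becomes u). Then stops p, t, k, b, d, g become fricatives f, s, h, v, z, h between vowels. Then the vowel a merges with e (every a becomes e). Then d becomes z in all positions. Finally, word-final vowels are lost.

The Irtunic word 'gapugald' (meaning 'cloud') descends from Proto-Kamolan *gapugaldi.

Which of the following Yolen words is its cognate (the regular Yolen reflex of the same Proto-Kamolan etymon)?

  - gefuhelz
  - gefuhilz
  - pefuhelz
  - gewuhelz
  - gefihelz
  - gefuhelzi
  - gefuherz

Yolen: *gapugaldi
  gapugaldi (rule 1 does not apply)
  gapugaldi → gafuhaldi   [intervocalic lenition]
  gafuhaldi → gefuheldi   [vowel merger]
  gefuheldi → gefuhelzi   [unconditioned shift]
  gefuhelzi → gefuhelz   [apocope]
  giving Yolen gefuhelz.
The other candidates each miss or misapply at least one Yolen change.

gefuhelz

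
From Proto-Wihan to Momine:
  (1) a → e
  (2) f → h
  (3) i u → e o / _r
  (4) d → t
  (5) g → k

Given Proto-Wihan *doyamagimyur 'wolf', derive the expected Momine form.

Momine: start from *doyamagimyur.
  rule 1 (vowel merger): doyamagimyur → doyemegimyur
  rule 2: no change — doyemegimyur
  rule 3 (pre-rhotic lowering): doyemegimyur → doyemegimyor
  rule 4 (unconditioned shift): doyemegimyor → toyemegimyor
  rule 5 (unconditioned shift): toyemegimyor → toyemekimyor
  ⇒ Momine toyemekimyor

toyemekimyor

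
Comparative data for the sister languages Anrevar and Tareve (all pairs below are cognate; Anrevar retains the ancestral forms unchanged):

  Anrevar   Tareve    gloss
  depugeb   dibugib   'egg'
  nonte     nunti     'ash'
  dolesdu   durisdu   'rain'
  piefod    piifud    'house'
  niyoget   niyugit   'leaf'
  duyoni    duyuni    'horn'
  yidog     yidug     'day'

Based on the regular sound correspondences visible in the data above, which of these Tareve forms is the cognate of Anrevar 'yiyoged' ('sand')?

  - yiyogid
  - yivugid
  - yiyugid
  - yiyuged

yiyugid

dolesdu ~ durisdu, piefod ~ piifud — Anrevar o corresponds to Tareve u after a consonant, before a consonant other than r, m, n, p, b, f, v.
dolesdu ~ durisdu, niyoget ~ niyugit — Anrevar e corresponds to Tareve i after a consonant, before a consonant other than r, m, n, p, b, f, v.
Applying these to Anrevar 'yiyoged':
  yiyoged → yiyuged   (o→u after a consonant, before a consonant other than r, m, n, p, b, f, v)
  yiyuged → yiyugid   (e→i after a consonant, before a consonant other than r, m, n, p, b, f, v)
So the Tareve cognate is 'yiyugid'.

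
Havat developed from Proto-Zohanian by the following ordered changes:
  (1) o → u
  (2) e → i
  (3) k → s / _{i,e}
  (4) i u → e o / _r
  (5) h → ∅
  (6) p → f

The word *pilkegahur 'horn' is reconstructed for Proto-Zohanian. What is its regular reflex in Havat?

filsigaor

Havat: start from *pilkegahur.
  rule 1: no change — pilkegahur
  rule 2 (vowel merger): pilkegahur → pilkigahur
  rule 3 (palatalisation): pilkigahur → pilsigahur
  rule 4 (pre-rhotic lowering): pilsigahur → pilsigahor
  rule 5 (h-loss): pilsigahor → pilsigaor
  rule 6 (unconditioned shift): pilsigaor → filsigaor
  ⇒ Havat filsigaor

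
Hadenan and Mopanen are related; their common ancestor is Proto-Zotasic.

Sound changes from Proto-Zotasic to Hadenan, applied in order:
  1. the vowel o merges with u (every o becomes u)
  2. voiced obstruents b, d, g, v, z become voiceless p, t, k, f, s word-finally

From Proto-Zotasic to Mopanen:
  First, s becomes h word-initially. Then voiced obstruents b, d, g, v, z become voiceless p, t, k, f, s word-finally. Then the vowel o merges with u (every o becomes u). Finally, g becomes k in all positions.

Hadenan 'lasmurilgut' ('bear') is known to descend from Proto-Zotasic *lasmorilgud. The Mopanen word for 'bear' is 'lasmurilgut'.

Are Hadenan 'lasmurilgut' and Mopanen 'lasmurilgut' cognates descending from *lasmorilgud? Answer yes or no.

Derive the expected Mopanen reflex of *lasmorilgud:
Mopanen: *lasmorilgud
  lasmorilgud (rule 1 does not apply)
  lasmorilgud → lasmorilgut   [final devoicing]
  lasmorilgut → lasmurilgut   [vowel merger]
  lasmurilgut → lasmurilkut   [unconditioned shift]
  giving Mopanen lasmurilkut.
The regular Mopanen reflex would be 'lasmurilkut', but the attested form is 'lasmurilgut'. The correspondence is irregular, so they are not cognates (the Mopanen form has a different source).

no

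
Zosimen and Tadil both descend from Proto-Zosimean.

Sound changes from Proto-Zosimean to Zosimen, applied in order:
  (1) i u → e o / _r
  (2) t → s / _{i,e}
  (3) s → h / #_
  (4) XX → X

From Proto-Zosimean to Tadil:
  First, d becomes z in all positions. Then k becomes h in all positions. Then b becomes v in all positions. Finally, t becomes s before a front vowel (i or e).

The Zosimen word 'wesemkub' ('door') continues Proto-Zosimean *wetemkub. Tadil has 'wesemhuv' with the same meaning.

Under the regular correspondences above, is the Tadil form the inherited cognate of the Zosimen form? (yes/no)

yes

Derive the expected Tadil reflex of *wetemkub:
Tadil: start from *wetemkub.
  rule 1: no change — wetemkub
  rule 2 (unconditioned shift): wetemkub → wetemhub
  rule 3 (unconditioned shift): wetemhub → wetemhuv
  rule 4 (palatalisation): wetemhuv → wesemhuv
  ⇒ Tadil wesemhuv
Tadil 'wesemhuv' matches the regular reflex exactly, so the pair is cognate.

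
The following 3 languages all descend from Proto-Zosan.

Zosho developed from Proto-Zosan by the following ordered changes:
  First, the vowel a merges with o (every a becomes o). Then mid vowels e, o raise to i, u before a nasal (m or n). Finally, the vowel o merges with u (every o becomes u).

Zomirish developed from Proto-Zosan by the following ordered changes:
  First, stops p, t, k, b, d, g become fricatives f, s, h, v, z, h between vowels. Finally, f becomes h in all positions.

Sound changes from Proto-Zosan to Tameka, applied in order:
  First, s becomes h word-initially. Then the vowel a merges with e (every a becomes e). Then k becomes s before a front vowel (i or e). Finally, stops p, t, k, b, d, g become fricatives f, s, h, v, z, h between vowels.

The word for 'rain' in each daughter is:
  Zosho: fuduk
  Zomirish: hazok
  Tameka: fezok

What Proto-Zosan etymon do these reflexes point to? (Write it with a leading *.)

*fadok

Position 4: Zosho has u, Zomirish has o, Tameka has o. Zomirish preserves o here (none of its changes turn any other segment into o), so the proto-segment is *o.
Position 2: Zosho has u, Zomirish has a, Tameka has e. Zomirish preserves a here (none of its changes turn any other segment into a), so the proto-segment is *a.
Verify the candidate proto-form against each daughter:
Zosho: *fadok > fodok > fuduk  (by vowel merger, vowel merger)
Zomirish: start from *fadok.
  rule 1 (intervocalic lenition): fadok → fazok
  rule 2 (unconditioned shift): fazok → hazok
  ⇒ Zomirish hazok
Tameka: *fadok
  fadok (rule 1 does not apply)
  fadok → fedok   [vowel merger]
  fedok (rule 3 does not apply)
  fedok → fezok   [intervocalic lenition]
  giving Tameka fezok.
*fadok is the unique common source.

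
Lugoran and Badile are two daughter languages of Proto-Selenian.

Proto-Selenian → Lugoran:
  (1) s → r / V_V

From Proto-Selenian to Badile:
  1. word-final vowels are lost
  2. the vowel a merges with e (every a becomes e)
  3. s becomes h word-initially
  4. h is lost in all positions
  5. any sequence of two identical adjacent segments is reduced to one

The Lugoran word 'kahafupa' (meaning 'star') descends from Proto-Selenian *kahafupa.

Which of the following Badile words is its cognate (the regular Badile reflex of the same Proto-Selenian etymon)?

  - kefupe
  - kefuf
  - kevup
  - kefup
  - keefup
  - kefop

kefup

Badile: start from *kahafupa.
  rule 1 (apocope): kahafupa → kahafup
  rule 2 (vowel merger): kahafup → kehefup
  rule 3: no change — kehefup
  rule 4 (h-loss): kehefup → keefup
  rule 5 (degemination): keefup → kefup
  ⇒ Badile kefup
Only 'kefup' matches the regular Badile development of *kahafupa.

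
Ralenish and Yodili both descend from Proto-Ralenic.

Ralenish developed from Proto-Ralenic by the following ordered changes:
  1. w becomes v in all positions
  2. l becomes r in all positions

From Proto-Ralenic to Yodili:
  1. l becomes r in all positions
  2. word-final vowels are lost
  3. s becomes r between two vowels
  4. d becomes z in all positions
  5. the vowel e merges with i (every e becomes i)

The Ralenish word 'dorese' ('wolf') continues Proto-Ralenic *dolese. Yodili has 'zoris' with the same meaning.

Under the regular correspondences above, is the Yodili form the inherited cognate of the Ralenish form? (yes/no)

Derive the expected Yodili reflex of *dolese:
Yodili: start from *dolese.
  rule 1 (unconditioned shift): dolese → dorese
  rule 2 (apocope): dorese → dores
  rule 3: no change — dores
  rule 4 (unconditioned shift): dores → zores
  rule 5 (vowel merger): zores → zoris
  ⇒ Yodili zoris
Yodili 'zoris' matches the regular reflex exactly, so the pair is cognate.

yes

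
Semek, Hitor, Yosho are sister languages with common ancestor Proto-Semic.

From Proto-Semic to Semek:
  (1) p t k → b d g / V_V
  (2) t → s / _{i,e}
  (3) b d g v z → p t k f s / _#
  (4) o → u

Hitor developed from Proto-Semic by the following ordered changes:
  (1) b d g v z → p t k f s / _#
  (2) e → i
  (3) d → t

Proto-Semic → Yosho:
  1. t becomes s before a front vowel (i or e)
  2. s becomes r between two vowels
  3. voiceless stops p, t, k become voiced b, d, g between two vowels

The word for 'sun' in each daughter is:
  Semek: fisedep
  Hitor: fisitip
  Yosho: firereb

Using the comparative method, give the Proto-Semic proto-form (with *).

*fiseteb

Position 6: Semek has e, Hitor has i, Yosho has e. Semek preserves e here (none of its changes turn any other segment into e), so the proto-segment is *e.
Position 4: Semek has e, Hitor has i, Yosho has e. Semek preserves e here (none of its changes turn any other segment into e), so the proto-segment is *e.
Position 5: Semek has d, Hitor has t, Yosho has r. Taking the neighbouring segments as reconstructed: Semek d could go back to *t or *d; Hitor t could go back to *t or *d; Yosho r could go back to *t or *s or *r — the one source consistent with every daughter is *t.
Verify the candidate proto-form against each daughter:
Semek: *fiseteb > fisedeb > fisedep  (by intervocalic voicing, final devoicing)
Hitor: *fiseteb
  fiseteb → fisetep   [final devoicing]
  fisetep → fisitip   [vowel merger]
  fisitip (rule 3 does not apply)
  giving Hitor fisitip.
Yosho: *fiseteb
  fiseteb → fiseseb   [palatalisation]
  fiseseb → firereb   [rhotacism]
  firereb (rule 3 does not apply)
  giving Yosho firereb.
No other proto-form is consistent with every reflex, so the reconstruction is *fiseteb.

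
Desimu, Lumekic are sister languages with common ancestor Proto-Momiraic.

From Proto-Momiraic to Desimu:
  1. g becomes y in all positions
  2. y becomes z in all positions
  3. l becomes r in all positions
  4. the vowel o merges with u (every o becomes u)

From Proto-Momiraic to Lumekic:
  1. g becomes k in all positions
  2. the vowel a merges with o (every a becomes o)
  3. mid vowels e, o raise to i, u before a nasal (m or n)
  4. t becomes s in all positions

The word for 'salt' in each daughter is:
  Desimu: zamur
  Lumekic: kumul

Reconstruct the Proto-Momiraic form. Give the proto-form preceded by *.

*gamul

Position 5: Desimu has r, Lumekic has l. Lumekic preserves l here (none of its changes turn any other segment into l), so the proto-segment is *l.
Position 1: Desimu has z, Lumekic has k. Taking the neighbouring segments as reconstructed: Desimu z could go back to *g or *z or *y; Lumekic k could go back to *k or *g — the one source consistent with every daughter is *g.
Continuing position by position gives *gamul; check it forward:
Desimu: *gamul
  gamul → yamul   [unconditioned shift]
  yamul → zamul   [unconditioned shift]
  zamul → zamur   [unconditioned shift]
  zamur (rule 4 does not apply)
  giving Desimu zamur.
Lumekic: start from *gamul.
  rule 1 (unconditioned shift): gamul → kamul
  rule 2 (vowel merger): kamul → komul
  rule 3 (pre-nasal raising): komul → kumul
  rule 4: no change — kumul
  ⇒ Lumekic kumul
No other proto-form is consistent with every reflex, so the reconstruction is *gamul.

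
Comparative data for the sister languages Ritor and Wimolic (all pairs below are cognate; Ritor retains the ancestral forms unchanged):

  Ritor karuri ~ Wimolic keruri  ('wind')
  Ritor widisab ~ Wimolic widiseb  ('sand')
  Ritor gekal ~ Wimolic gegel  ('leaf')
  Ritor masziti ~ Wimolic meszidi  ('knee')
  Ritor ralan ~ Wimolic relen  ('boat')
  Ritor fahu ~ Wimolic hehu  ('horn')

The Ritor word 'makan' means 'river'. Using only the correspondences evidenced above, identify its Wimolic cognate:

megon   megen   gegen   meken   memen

megen

gekal ~ gegel, masziti ~ meszidi — Ritor a corresponds to Wimolic e after a consonant, before a consonant other than r, m, n, p, b, f, v.
gekal ~ gegel — Ritor k corresponds to Wimolic g between vowels (before a back vowel).
ralan ~ relen — Ritor a corresponds to Wimolic e after a consonant, before a nasal.
Applying these to Ritor 'makan':
  makan → mekan   (a→e after a consonant, before a consonant other than r, m, n, p, b, f, v)
  mekan → megan   (k→g between vowels (before a back vowel))
  megan → megen   (a→e after a consonant, before a nasal)
So the Wimolic cognate is 'megen'.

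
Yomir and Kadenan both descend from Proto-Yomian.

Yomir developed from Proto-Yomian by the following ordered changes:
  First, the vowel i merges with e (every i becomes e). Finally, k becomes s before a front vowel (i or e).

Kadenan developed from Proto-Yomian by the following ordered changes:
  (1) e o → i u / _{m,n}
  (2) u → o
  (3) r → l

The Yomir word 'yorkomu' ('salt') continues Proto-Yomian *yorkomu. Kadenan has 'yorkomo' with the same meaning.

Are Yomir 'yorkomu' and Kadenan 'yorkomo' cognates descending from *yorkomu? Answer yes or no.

Derive the expected Kadenan reflex of *yorkomu:
Kadenan: start from *yorkomu.
  rule 1 (pre-nasal raising): yorkomu → yorkumu
  rule 2 (vowel merger): yorkumu → yorkomo
  rule 3 (unconditioned shift): yorkomo → yolkomo
  ⇒ Kadenan yolkomo
The regular Kadenan reflex would be 'yolkomo', but the attested form is 'yorkomo'. The correspondence is irregular, so they are not cognates (the Kadenan form has a different source).

no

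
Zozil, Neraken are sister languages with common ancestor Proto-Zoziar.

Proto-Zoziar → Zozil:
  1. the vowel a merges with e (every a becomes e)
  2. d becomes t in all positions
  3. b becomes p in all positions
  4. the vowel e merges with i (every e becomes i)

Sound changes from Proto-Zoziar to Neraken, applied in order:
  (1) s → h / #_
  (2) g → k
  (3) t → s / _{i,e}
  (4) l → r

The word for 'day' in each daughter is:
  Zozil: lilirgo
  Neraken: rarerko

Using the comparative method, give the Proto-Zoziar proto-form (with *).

*lalergo

Position 4: Zozil has i, Neraken has e. Neraken preserves e here (none of its changes turn any other segment into e), so the proto-segment is *e.
Position 2: Zozil has i, Neraken has a. Neraken preserves a here (none of its changes turn any other segment into a), so the proto-segment is *a.
Position 1: Zozil has l, Neraken has r. Zozil preserves l here (none of its changes turn any other segment into l), so the proto-segment is *l.
Continuing position by position gives *lalergo; check it forward:
Zozil: *lalergo
  lalergo → lelergo   [vowel merger]
  lelergo (rule 2 does not apply)
  lelergo (rule 3 does not apply)
  lelergo → lilirgo   [vowel merger]
  giving Zozil lilirgo.
Neraken: *lalergo > lalerko > rarerko  (by unconditioned shift, unconditioned shift)
No other proto-form is consistent with every reflex, so the reconstruction is *lalergo.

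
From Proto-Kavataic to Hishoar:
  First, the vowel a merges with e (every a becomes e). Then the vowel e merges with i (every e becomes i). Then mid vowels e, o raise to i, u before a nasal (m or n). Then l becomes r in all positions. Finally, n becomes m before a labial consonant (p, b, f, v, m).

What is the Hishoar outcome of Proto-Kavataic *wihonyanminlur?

wihunyimminrur

Hishoar: *wihonyanminlur > wihonyenminlur > wihonyinminlur > wihunyinminlur > wihunyinminrur > wihunyimminrur  (by vowel merger, vowel merger, pre-nasal raising, unconditioned shift, nasal place assimilation)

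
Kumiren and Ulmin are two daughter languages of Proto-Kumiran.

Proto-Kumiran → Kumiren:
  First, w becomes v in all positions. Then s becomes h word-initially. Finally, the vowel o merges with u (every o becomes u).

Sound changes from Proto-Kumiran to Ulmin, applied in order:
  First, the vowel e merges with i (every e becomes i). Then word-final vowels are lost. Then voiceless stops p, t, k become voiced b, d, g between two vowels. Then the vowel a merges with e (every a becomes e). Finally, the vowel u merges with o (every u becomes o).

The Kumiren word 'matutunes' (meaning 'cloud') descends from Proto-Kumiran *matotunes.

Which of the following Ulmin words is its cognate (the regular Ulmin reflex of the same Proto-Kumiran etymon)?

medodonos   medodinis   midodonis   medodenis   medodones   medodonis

Ulmin: *matotunes > matotunis > madodunis > medodunis > medodonis  (by vowel merger, intervocalic voicing, vowel merger, vowel merger)
Only 'medodonis' matches the regular Ulmin development of *matotunes.

medodonis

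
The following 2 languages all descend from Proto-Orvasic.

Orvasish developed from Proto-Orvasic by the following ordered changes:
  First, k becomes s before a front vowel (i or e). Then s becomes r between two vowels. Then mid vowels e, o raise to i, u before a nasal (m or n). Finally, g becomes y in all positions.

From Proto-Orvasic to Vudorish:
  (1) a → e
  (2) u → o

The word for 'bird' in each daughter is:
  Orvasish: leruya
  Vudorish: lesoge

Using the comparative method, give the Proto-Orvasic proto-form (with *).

*lesuga

Position 6: Orvasish has a, Vudorish has e. Orvasish preserves a here (none of its changes turn any other segment into a), so the proto-segment is *a.
Position 3: Orvasish has r, Vudorish has s. Vudorish preserves s here (none of its changes turn any other segment into s), so the proto-segment is *s.
Position 5: Orvasish has y, Vudorish has g. Vudorish preserves g here (none of its changes turn any other segment into g), so the proto-segment is *g.
This points to *lesuga. Verify forward in each daughter:
Orvasish: *lesuga
  lesuga (rule 1 does not apply)
  lesuga → leruga   [rhotacism]
  leruga (rule 3 does not apply)
  leruga → leruya   [unconditioned shift]
  giving Orvasish leruya.
Vudorish: start from *lesuga.
  rule 1 (vowel merger): lesuga → lesuge
  rule 2 (vowel merger): lesuge → lesoge
  ⇒ Vudorish lesoge
Only *lesuga yields all of Orvasish leruya, Vudorish lesoge.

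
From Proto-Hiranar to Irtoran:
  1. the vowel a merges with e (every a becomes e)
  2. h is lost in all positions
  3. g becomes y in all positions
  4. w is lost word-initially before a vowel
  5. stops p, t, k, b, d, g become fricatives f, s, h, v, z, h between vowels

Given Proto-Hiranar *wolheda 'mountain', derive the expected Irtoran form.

Irtoran: *wolheda > wolhede > wolede > olede > oleze  (by vowel merger, h-loss, glide loss, intervocalic lenition)

oleze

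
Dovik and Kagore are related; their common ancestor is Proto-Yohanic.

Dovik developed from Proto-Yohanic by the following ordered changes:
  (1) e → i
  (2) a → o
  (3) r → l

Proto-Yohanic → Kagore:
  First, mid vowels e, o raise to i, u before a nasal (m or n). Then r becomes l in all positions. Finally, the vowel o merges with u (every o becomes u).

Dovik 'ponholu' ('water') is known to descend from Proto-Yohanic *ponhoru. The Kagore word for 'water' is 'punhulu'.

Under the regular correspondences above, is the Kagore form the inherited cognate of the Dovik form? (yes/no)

Derive the expected Kagore reflex of *ponhoru:
Kagore: start from *ponhoru.
  rule 1 (pre-nasal raising): ponhoru → punhoru
  rule 2 (unconditioned shift): punhoru → punholu
  rule 3 (vowel merger): punholu → punhulu
  ⇒ Kagore punhulu
Kagore 'punhulu' matches the regular reflex exactly, so the pair is cognate.

yes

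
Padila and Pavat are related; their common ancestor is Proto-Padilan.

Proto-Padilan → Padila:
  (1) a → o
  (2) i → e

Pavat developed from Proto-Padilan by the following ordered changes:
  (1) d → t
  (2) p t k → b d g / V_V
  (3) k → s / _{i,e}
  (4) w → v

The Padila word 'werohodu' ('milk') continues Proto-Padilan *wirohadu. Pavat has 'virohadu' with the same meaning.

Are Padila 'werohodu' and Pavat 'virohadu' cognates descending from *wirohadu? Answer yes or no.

Derive the expected Pavat reflex of *wirohadu:
Pavat: *wirohadu > wirohatu > wirohadu > virohadu  (by unconditioned shift, intervocalic voicing, unconditioned shift)
Pavat 'virohadu' matches the regular reflex exactly, so the pair is cognate.

yes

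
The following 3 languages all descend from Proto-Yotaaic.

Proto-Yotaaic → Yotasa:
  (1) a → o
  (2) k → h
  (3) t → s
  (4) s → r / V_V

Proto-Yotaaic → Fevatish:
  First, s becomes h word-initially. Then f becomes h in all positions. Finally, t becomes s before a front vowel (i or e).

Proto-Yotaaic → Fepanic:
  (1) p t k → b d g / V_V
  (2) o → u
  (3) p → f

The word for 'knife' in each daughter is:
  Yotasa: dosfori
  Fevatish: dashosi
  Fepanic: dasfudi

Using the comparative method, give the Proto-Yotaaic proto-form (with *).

Position 4: Yotasa has f, Fevatish has h, Fepanic has f. Yotasa preserves f here (none of its changes turn any other segment into f), so the proto-segment is *f.
Position 5: Yotasa has o, Fevatish has o, Fepanic has u. Fevatish preserves o here (none of its changes turn any other segment into o), so the proto-segment is *o.
Position 2: Yotasa has o, Fevatish has a, Fepanic has a. Fevatish preserves a here (none of its changes turn any other segment into a), so the proto-segment is *a.
Continuing position by position gives *dasfoti; check it forward:
Yotasa: *dasfoti
  dasfoti → dosfoti   [vowel merger]
  dosfoti (rule 2 does not apply)
  dosfoti → dosfosi   [unconditioned shift]
  dosfosi → dosfori   [rhotacism]
  giving Yotasa dosfori.
Fevatish: start from *dasfoti.
  rule 1: no change — dasfoti
  rule 2 (unconditioned shift): dasfoti → dashoti
  rule 3 (palatalisation): dashoti → dashosi
  ⇒ Fevatish dashosi
Fepanic: *dasfoti
  dasfoti → dasfodi   [intervocalic voicing]
  dasfodi → dasfudi   [vowel merger]
  dasfudi (rule 3 does not apply)
  giving Fepanic dasfudi.
Only *dasfoti yields all of Yotasa dosfori, Fevatish dashosi, Fepanic dasfudi.

*dasfoti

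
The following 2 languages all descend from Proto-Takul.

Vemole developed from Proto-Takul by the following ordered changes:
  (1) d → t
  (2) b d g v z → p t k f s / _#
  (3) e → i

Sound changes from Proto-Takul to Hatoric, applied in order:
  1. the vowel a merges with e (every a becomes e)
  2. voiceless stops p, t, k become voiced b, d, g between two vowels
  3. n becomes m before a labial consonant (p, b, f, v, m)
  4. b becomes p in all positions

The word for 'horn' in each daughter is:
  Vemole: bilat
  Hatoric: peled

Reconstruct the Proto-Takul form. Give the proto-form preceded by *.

*belad

Position 5: Vemole has t, Hatoric has d. Taking the neighbouring segments as reconstructed: Vemole t could go back to *t or *d; Hatoric d can only go back to *d — the one source consistent with every daughter is *d.
Position 2: Vemole has i, Hatoric has e. Taking the neighbouring segments as reconstructed: Vemole i could go back to *e or *i; Hatoric e could go back to *a or *e — the one source consistent with every daughter is *e.
Verify the candidate proto-form against each daughter:
Vemole: *belad
  belad → belat   [unconditioned shift]
  belat (rule 2 does not apply)
  belat → bilat   [vowel merger]
  giving Vemole bilat.
Hatoric: *belad > beled > peled  (by vowel merger, unconditioned shift)
Only *belad yields all of Vemole bilat, Hatoric peled.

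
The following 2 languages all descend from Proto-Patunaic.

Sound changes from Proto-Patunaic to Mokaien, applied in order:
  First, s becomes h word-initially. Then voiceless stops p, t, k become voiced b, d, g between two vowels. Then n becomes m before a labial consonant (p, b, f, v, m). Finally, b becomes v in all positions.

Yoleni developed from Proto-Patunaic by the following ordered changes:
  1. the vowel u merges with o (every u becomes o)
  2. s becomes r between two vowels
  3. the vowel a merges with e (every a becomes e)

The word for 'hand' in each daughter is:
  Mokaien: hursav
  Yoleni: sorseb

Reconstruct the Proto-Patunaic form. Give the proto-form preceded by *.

Position 5: Mokaien has a, Yoleni has e. Mokaien preserves a here (none of its changes turn any other segment into a), so the proto-segment is *a.
Position 1: Mokaien has h, Yoleni has s. Yoleni preserves s here (none of its changes turn any other segment into s), so the proto-segment is *s.
Continuing position by position gives *sursab; check it forward:
Mokaien: *sursab > hursab > hursav  (by debuccalisation, unconditioned shift)
Yoleni: start from *sursab.
  rule 1 (vowel merger): sursab → sorsab
  rule 2: no change — sorsab
  rule 3 (vowel merger): sorsab → sorseb
  ⇒ Yoleni sorseb
*sursab is the unique common source.

*sursab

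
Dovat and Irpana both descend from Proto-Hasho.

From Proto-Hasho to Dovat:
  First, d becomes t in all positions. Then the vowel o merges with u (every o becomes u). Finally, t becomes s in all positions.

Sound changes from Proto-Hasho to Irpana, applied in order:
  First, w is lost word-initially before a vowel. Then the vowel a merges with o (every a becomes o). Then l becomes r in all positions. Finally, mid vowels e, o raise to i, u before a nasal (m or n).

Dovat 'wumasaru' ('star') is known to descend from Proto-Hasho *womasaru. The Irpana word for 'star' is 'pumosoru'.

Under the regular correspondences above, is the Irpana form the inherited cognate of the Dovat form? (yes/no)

Derive the expected Irpana reflex of *womasaru:
Irpana: *womasaru
  womasaru → omasaru   [glide loss]
  omasaru → omosoru   [vowel merger]
  omosoru (rule 3 does not apply)
  omosoru → umosoru   [pre-nasal raising]
  giving Irpana umosoru.
The regular Irpana reflex would be 'umosoru', but the attested form is 'pumosoru'. The correspondence is irregular, so they are not cognates (the Irpana form has a different source).

no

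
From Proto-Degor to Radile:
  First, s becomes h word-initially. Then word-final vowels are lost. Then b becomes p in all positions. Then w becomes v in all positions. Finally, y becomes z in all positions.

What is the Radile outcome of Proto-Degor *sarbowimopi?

harpovimop

Radile: *sarbowimopi > harbowimopi > harbowimop > harpowimop > harpovimop  (by debuccalisation, apocope, unconditioned shift, unconditioned shift)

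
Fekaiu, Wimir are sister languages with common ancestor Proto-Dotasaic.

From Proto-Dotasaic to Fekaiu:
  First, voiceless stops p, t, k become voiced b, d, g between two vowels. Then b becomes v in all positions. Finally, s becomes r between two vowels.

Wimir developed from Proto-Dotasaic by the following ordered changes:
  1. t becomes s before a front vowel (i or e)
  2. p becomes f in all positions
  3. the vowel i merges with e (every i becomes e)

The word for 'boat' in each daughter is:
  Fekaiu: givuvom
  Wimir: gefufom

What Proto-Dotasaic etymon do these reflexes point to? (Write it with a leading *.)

Position 3: Fekaiu has v, Wimir has f. Taking the neighbouring segments as reconstructed: Fekaiu v could go back to *p or *b or *v; Wimir f could go back to *p or *f — the one source consistent with every daughter is *p.
Position 5: Fekaiu has v, Wimir has f. Taking the neighbouring segments as reconstructed: Fekaiu v could go back to *p or *b or *v; Wimir f could go back to *p or *f — the one source consistent with every daughter is *p.
Position 2: Fekaiu has i, Wimir has e. Fekaiu preserves i here (none of its changes turn any other segment into i), so the proto-segment is *i.
Continuing position by position gives *gipupom; check it forward:
Fekaiu: *gipupom
  gipupom → gibubom   [intervocalic voicing]
  gibubom → givuvom   [unconditioned shift]
  givuvom (rule 3 does not apply)
  giving Fekaiu givuvom.
Wimir: start from *gipupom.
  rule 1: no change — gipupom
  rule 2 (unconditioned shift): gipupom → gifufom
  rule 3 (vowel merger): gifufom → gefufom
  ⇒ Wimir gefufom
*gipupom is the unique common source.

*gipupom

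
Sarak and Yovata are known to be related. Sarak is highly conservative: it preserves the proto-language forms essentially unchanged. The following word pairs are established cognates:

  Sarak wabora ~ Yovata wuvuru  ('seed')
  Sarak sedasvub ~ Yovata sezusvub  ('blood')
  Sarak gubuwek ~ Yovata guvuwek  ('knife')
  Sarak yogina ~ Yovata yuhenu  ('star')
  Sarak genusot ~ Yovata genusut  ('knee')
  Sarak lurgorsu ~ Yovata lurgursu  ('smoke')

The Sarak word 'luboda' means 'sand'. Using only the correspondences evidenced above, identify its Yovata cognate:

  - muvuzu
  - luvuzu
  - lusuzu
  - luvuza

luvuzu

wabora ~ wuvuru — Sarak b corresponds to Yovata v between vowels (before a back vowel).
yogina ~ yuhenu, genusot ~ genusut — Sarak o corresponds to Yovata u after a consonant, before a consonant other than r, m, n, p, b, f, v.
sedasvub ~ sezusvub — Sarak d corresponds to Yovata z between vowels (before a back vowel).
wabora ~ wuvuru, yogina ~ yuhenu — Sarak a corresponds to Yovata u word-finally.
Applying these to Sarak 'luboda':
  luboda → luvoda   (b→v between vowels (before a back vowel))
  luvoda → luvuda   (o→u after a consonant, before a consonant other than r, m, n, p, b, f, v)
  luvuda → luvuza   (d→z between vowels (before a back vowel))
  luvuza → luvuzu   (a→u word-finally)
So the Yovata cognate is 'luvuzu'.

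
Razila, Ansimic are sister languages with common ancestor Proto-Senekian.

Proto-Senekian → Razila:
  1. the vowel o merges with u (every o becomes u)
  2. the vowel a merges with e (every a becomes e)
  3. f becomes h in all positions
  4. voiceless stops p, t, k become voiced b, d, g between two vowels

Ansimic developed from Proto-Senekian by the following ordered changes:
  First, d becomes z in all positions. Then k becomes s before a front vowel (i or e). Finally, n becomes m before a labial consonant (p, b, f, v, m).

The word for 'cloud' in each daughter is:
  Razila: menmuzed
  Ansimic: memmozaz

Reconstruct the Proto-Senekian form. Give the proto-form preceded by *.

Position 3: Razila has n, Ansimic has m. Razila preserves n here (none of its changes turn any other segment into n), so the proto-segment is *n.
Position 5: Razila has u, Ansimic has o. Ansimic preserves o here (none of its changes turn any other segment into o), so the proto-segment is *o.
This points to *menmozad. Verify forward in each daughter:
Razila: start from *menmozad.
  rule 1 (vowel merger): menmozad → menmuzad
  rule 2 (vowel merger): menmuzad → menmuzed
  rule 3: no change — menmuzed
  rule 4: no change — menmuzed
  ⇒ Razila menmuzed
Ansimic: *menmozad
  menmozad → menmozaz   [unconditioned shift]
  menmozaz (rule 2 does not apply)
  menmozaz → memmozaz   [nasal place assimilation]
  giving Ansimic memmozaz.
*menmozad is the unique common source.

*menmozad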